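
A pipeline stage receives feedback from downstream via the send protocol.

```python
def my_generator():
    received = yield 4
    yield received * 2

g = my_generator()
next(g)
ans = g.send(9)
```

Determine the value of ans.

Step 1: next(g) advances to first yield, producing 4.
Step 2: send(9) resumes, received = 9.
Step 3: yield received * 2 = 9 * 2 = 18.
Therefore ans = 18.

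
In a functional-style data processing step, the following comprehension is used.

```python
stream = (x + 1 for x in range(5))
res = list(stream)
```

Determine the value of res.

Step 1: For each x in range(5), compute x+1:
  x=0: 0+1 = 1
  x=1: 1+1 = 2
  x=2: 2+1 = 3
  x=3: 3+1 = 4
  x=4: 4+1 = 5
Therefore res = [1, 2, 3, 4, 5].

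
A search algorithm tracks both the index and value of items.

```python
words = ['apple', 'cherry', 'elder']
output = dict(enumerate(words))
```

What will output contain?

Step 1: enumerate pairs indices with words:
  0 -> 'apple'
  1 -> 'cherry'
  2 -> 'elder'
Therefore output = {0: 'apple', 1: 'cherry', 2: 'elder'}.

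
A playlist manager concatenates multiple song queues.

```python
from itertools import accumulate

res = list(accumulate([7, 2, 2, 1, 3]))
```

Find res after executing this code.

Step 1: accumulate computes running sums:
  + 7 = 7
  + 2 = 9
  + 2 = 11
  + 1 = 12
  + 3 = 15
Therefore res = [7, 9, 11, 12, 15].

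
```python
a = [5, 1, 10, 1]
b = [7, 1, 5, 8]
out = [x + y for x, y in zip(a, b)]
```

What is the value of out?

Step 1: Add corresponding elements:
  5 + 7 = 12
  1 + 1 = 2
  10 + 5 = 15
  1 + 8 = 9
Therefore out = [12, 2, 15, 9].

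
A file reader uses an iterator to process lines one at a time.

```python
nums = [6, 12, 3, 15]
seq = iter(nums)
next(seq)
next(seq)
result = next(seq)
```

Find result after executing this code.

Step 1: Create iterator over [6, 12, 3, 15].
Step 2: next() consumes 6.
Step 3: next() consumes 12.
Step 4: next() returns 3.
Therefore result = 3.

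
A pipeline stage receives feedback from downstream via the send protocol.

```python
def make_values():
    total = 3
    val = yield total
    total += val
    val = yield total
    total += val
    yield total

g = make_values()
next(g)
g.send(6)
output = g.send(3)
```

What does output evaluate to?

Step 1: next() -> yield total=3.
Step 2: send(6) -> val=6, total = 3+6 = 9, yield 9.
Step 3: send(3) -> val=3, total = 9+3 = 12, yield 12.
Therefore output = 12.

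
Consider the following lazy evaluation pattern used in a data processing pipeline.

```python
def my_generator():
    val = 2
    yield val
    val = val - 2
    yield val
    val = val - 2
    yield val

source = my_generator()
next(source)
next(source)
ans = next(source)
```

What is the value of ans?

Step 1: Trace through generator execution:
  Yield 1: val starts at 2, yield 2
  Yield 2: val = 2 - 2 = 0, yield 0
  Yield 3: val = 0 - 2 = -2, yield -2
Step 2: First next() gets 2, second next() gets the second value, third next() yields -2.
Therefore ans = -2.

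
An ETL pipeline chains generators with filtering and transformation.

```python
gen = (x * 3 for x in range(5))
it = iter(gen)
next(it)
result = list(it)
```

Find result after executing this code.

Step 1: Generator produces [0, 3, 6, 9, 12].
Step 2: next(it) consumes first element (0).
Step 3: list(it) collects remaining: [3, 6, 9, 12].
Therefore result = [3, 6, 9, 12].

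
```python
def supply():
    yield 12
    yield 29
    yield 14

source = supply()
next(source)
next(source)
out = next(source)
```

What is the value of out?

Step 1: supply() creates a generator.
Step 2: next(source) yields 12 (consumed and discarded).
Step 3: next(source) yields 29 (consumed and discarded).
Step 4: next(source) yields 14, assigned to out.
Therefore out = 14.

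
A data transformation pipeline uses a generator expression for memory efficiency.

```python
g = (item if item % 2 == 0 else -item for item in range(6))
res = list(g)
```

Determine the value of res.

Step 1: For each item in range(6), yield item if even, else -item:
  item=0: even, yield 0
  item=1: odd, yield -1
  item=2: even, yield 2
  item=3: odd, yield -3
  item=4: even, yield 4
  item=5: odd, yield -5
Therefore res = [0, -1, 2, -3, 4, -5].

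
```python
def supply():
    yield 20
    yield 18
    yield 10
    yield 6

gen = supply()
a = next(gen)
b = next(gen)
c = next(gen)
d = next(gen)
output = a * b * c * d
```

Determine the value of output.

Step 1: Create generator and consume all values:
  a = next(gen) = 20
  b = next(gen) = 18
  c = next(gen) = 10
  d = next(gen) = 6
Step 2: output = 20 * 18 * 10 * 6 = 21600.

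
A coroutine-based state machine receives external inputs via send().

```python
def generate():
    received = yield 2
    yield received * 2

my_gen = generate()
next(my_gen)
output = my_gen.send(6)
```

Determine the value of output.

Step 1: next(my_gen) advances to first yield, producing 2.
Step 2: send(6) resumes, received = 6.
Step 3: yield received * 2 = 6 * 2 = 12.
Therefore output = 12.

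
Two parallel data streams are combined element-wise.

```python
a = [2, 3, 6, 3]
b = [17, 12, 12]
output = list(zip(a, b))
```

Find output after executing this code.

Step 1: zip stops at shortest (len(a)=4, len(b)=3):
  Index 0: (2, 17)
  Index 1: (3, 12)
  Index 2: (6, 12)
Step 2: Last element of a (3) has no pair, dropped.
Therefore output = [(2, 17), (3, 12), (6, 12)].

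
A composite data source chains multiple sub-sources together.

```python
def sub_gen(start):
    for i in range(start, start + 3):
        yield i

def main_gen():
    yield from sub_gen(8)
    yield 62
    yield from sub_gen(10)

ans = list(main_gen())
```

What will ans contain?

Step 1: main_gen() delegates to sub_gen(8):
  yield 8
  yield 9
  yield 10
Step 2: yield 62
Step 3: Delegates to sub_gen(10):
  yield 10
  yield 11
  yield 12
Therefore ans = [8, 9, 10, 62, 10, 11, 12].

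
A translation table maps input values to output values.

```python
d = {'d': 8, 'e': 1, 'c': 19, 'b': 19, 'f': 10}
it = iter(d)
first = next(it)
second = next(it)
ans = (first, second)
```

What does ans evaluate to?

Step 1: iter(d) iterates over keys: ['d', 'e', 'c', 'b', 'f'].
Step 2: first = next(it) = 'd', second = next(it) = 'e'.
Therefore ans = ('d', 'e').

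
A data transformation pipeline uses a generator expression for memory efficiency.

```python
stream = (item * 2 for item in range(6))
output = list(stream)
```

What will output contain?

Step 1: For each item in range(6), compute item*2:
  item=0: 0*2 = 0
  item=1: 1*2 = 2
  item=2: 2*2 = 4
  item=3: 3*2 = 6
  item=4: 4*2 = 8
  item=5: 5*2 = 10
Therefore output = [0, 2, 4, 6, 8, 10].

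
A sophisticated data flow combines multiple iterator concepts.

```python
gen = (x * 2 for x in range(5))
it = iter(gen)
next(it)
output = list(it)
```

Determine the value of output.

Step 1: Generator produces [0, 2, 4, 6, 8].
Step 2: next(it) consumes first element (0).
Step 3: list(it) collects remaining: [2, 4, 6, 8].
Therefore output = [2, 4, 6, 8].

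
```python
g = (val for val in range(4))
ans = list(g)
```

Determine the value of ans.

Step 1: Generator expression iterates range(4): [0, 1, 2, 3].
Step 2: list() collects all values.
Therefore ans = [0, 1, 2, 3].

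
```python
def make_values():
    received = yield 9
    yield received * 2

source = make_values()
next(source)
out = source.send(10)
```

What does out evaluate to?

Step 1: next(source) advances to first yield, producing 9.
Step 2: send(10) resumes, received = 10.
Step 3: yield received * 2 = 10 * 2 = 20.
Therefore out = 20.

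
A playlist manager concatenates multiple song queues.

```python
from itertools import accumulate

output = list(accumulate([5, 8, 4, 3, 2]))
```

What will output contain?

Step 1: accumulate computes running sums:
  + 5 = 5
  + 8 = 13
  + 4 = 17
  + 3 = 20
  + 2 = 22
Therefore output = [5, 13, 17, 20, 22].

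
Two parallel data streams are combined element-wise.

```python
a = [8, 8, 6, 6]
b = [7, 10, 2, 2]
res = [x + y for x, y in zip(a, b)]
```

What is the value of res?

Step 1: Add corresponding elements:
  8 + 7 = 15
  8 + 10 = 18
  6 + 2 = 8
  6 + 2 = 8
Therefore res = [15, 18, 8, 8].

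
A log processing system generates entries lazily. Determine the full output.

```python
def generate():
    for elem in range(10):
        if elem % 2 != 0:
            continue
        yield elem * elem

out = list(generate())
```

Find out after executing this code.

Step 1: Only yield elem**2 when elem is divisible by 2:
  elem=0: 0 % 2 == 0, yield 0**2 = 0
  elem=2: 2 % 2 == 0, yield 2**2 = 4
  elem=4: 4 % 2 == 0, yield 4**2 = 16
  elem=6: 6 % 2 == 0, yield 6**2 = 36
  elem=8: 8 % 2 == 0, yield 8**2 = 64
Therefore out = [0, 4, 16, 36, 64].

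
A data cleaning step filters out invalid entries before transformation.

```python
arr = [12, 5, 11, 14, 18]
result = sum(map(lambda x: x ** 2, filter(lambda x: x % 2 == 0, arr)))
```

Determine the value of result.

Step 1: Filter even numbers from [12, 5, 11, 14, 18]: [12, 14, 18]
Step 2: Square each: [144, 196, 324]
Step 3: Sum = 664.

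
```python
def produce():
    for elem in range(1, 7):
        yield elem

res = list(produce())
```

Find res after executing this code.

Step 1: The generator yields each value from range(1, 7).
Step 2: list() consumes all yields: [1, 2, 3, 4, 5, 6].
Therefore res = [1, 2, 3, 4, 5, 6].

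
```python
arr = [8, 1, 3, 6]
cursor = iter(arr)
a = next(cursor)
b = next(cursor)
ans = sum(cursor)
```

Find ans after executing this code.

Step 1: Create iterator over [8, 1, 3, 6].
Step 2: a = next() = 8, b = next() = 1.
Step 3: sum() of remaining [3, 6] = 9.
Therefore ans = 9.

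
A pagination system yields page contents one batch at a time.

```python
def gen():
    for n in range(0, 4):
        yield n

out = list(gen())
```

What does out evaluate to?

Step 1: The generator yields each value from range(0, 4).
Step 2: list() consumes all yields: [0, 1, 2, 3].
Therefore out = [0, 1, 2, 3].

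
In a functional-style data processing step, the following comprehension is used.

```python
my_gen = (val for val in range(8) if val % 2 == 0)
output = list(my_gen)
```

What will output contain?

Step 1: Filter range(8) keeping only even values:
  val=0: even, included
  val=1: odd, excluded
  val=2: even, included
  val=3: odd, excluded
  val=4: even, included
  val=5: odd, excluded
  val=6: even, included
  val=7: odd, excluded
Therefore output = [0, 2, 4, 6].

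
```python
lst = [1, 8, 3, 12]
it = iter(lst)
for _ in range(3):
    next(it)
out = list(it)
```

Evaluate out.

Step 1: Create iterator over [1, 8, 3, 12].
Step 2: Advance 3 positions (consuming [1, 8, 3]).
Step 3: list() collects remaining elements: [12].
Therefore out = [12].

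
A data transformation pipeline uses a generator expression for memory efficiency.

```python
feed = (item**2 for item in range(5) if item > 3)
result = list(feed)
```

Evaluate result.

Step 1: For range(5), keep item > 3, then square:
  item=0: 0 <= 3, excluded
  item=1: 1 <= 3, excluded
  item=2: 2 <= 3, excluded
  item=3: 3 <= 3, excluded
  item=4: 4 > 3, yield 4**2 = 16
Therefore result = [16].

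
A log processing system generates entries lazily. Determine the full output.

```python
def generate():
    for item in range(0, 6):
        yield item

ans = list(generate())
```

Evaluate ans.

Step 1: The generator yields each value from range(0, 6).
Step 2: list() consumes all yields: [0, 1, 2, 3, 4, 5].
Therefore ans = [0, 1, 2, 3, 4, 5].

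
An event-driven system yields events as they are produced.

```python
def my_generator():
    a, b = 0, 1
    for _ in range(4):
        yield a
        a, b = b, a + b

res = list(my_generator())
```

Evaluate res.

Step 1: Fibonacci-like sequence starting with a=0, b=1:
  Iteration 1: yield a=0, then a,b = 1,1
  Iteration 2: yield a=1, then a,b = 1,2
  Iteration 3: yield a=1, then a,b = 2,3
  Iteration 4: yield a=2, then a,b = 3,5
Therefore res = [0, 1, 1, 2].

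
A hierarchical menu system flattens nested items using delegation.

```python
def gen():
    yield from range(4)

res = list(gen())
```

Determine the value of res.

Step 1: yield from delegates to the iterable, yielding each element.
Step 2: Collected values: [0, 1, 2, 3].
Therefore res = [0, 1, 2, 3].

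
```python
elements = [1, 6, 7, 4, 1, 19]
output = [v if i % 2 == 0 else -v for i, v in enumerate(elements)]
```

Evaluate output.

Step 1: For each (i, v), keep v if i is even, negate if odd:
  i=0 (even): keep 1
  i=1 (odd): negate to -6
  i=2 (even): keep 7
  i=3 (odd): negate to -4
  i=4 (even): keep 1
  i=5 (odd): negate to -19
Therefore output = [1, -6, 7, -4, 1, -19].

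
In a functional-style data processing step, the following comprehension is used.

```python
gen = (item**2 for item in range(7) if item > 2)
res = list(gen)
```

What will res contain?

Step 1: For range(7), keep item > 2, then square:
  item=0: 0 <= 2, excluded
  item=1: 1 <= 2, excluded
  item=2: 2 <= 2, excluded
  item=3: 3 > 2, yield 3**2 = 9
  item=4: 4 > 2, yield 4**2 = 16
  item=5: 5 > 2, yield 5**2 = 25
  item=6: 6 > 2, yield 6**2 = 36
Therefore res = [9, 16, 25, 36].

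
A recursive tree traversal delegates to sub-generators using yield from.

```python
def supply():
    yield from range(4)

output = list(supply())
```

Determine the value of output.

Step 1: yield from delegates to the iterable, yielding each element.
Step 2: Collected values: [0, 1, 2, 3].
Therefore output = [0, 1, 2, 3].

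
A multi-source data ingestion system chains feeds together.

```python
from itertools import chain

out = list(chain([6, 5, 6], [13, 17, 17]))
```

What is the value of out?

Step 1: chain() concatenates iterables: [6, 5, 6] + [13, 17, 17].
Therefore out = [6, 5, 6, 13, 17, 17].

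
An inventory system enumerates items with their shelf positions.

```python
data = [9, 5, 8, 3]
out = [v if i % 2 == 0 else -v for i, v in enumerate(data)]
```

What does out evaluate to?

Step 1: For each (i, v), keep v if i is even, negate if odd:
  i=0 (even): keep 9
  i=1 (odd): negate to -5
  i=2 (even): keep 8
  i=3 (odd): negate to -3
Therefore out = [9, -5, 8, -3].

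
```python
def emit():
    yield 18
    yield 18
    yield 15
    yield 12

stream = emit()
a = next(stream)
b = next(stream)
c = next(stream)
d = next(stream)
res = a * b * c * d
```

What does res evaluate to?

Step 1: Create generator and consume all values:
  a = next(stream) = 18
  b = next(stream) = 18
  c = next(stream) = 15
  d = next(stream) = 12
Step 2: res = 18 * 18 * 15 * 12 = 58320.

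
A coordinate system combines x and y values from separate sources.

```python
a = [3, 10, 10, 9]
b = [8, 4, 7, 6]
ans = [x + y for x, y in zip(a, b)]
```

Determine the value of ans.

Step 1: Add corresponding elements:
  3 + 8 = 11
  10 + 4 = 14
  10 + 7 = 17
  9 + 6 = 15
Therefore ans = [11, 14, 17, 15].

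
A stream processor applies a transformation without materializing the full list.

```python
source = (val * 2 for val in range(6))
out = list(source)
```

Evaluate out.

Step 1: For each val in range(6), compute val*2:
  val=0: 0*2 = 0
  val=1: 1*2 = 2
  val=2: 2*2 = 4
  val=3: 3*2 = 6
  val=4: 4*2 = 8
  val=5: 5*2 = 10
Therefore out = [0, 2, 4, 6, 8, 10].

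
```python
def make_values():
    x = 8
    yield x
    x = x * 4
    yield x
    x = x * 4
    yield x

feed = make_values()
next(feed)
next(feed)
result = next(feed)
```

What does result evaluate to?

Step 1: Trace through generator execution:
  Yield 1: x starts at 8, yield 8
  Yield 2: x = 8 * 4 = 32, yield 32
  Yield 3: x = 32 * 4 = 128, yield 128
Step 2: First next() gets 8, second next() gets the second value, third next() yields 128.
Therefore result = 128.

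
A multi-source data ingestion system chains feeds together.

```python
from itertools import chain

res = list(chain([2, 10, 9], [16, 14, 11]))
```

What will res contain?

Step 1: chain() concatenates iterables: [2, 10, 9] + [16, 14, 11].
Therefore res = [2, 10, 9, 16, 14, 11].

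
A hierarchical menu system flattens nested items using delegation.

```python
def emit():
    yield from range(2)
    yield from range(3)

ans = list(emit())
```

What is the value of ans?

Step 1: Trace yields in order:
  yield 0
  yield 1
  yield 0
  yield 1
  yield 2
Therefore ans = [0, 1, 0, 1, 2].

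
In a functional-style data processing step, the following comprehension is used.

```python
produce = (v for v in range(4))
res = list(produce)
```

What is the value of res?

Step 1: Generator expression iterates range(4): [0, 1, 2, 3].
Step 2: list() collects all values.
Therefore res = [0, 1, 2, 3].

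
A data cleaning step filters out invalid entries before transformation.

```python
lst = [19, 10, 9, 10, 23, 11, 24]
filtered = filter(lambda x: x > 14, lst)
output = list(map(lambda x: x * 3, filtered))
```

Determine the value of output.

Step 1: Filter lst for elements > 14:
  19: kept
  10: removed
  9: removed
  10: removed
  23: kept
  11: removed
  24: kept
Step 2: Map x * 3 on filtered [19, 23, 24]:
  19 -> 57
  23 -> 69
  24 -> 72
Therefore output = [57, 69, 72].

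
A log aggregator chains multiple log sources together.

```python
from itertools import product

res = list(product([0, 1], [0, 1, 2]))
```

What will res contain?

Step 1: product([0, 1], [0, 1, 2]) gives all pairs:
  (0, 0)
  (0, 1)
  (0, 2)
  (1, 0)
  (1, 1)
  (1, 2)
Therefore res = [(0, 0), (0, 1), (0, 2), (1, 0), (1, 1), (1, 2)].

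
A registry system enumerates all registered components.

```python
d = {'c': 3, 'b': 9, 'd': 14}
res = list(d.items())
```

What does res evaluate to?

Step 1: d.items() returns (key, value) pairs in insertion order.
Therefore res = [('c', 3), ('b', 9), ('d', 14)].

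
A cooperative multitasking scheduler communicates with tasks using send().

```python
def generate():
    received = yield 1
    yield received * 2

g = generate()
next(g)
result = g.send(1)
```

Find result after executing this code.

Step 1: next(g) advances to first yield, producing 1.
Step 2: send(1) resumes, received = 1.
Step 3: yield received * 2 = 1 * 2 = 2.
Therefore result = 2.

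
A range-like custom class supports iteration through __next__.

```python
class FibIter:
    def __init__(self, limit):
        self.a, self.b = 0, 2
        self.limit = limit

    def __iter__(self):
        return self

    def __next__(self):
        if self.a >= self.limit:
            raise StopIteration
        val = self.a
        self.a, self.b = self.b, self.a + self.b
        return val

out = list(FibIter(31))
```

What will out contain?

Step 1: Fibonacci-like sequence (a=0, b=2) until >= 31:
  Yield 0, then a,b = 2,2
  Yield 2, then a,b = 2,4
  Yield 2, then a,b = 4,6
  Yield 4, then a,b = 6,10
  Yield 6, then a,b = 10,16
  Yield 10, then a,b = 16,26
  Yield 16, then a,b = 26,42
  Yield 26, then a,b = 42,68
Step 2: 42 >= 31, stop.
Therefore out = [0, 2, 2, 4, 6, 10, 16, 26].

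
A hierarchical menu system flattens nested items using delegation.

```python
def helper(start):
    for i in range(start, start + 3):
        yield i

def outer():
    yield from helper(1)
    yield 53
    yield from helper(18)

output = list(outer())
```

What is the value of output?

Step 1: outer() delegates to helper(1):
  yield 1
  yield 2
  yield 3
Step 2: yield 53
Step 3: Delegates to helper(18):
  yield 18
  yield 19
  yield 20
Therefore output = [1, 2, 3, 53, 18, 19, 20].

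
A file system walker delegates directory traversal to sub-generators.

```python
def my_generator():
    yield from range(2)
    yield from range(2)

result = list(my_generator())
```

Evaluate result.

Step 1: Trace yields in order:
  yield 0
  yield 1
  yield 0
  yield 1
Therefore result = [0, 1, 0, 1].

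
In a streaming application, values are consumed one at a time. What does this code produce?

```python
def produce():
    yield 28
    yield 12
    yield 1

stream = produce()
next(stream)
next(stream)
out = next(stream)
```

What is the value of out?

Step 1: produce() creates a generator.
Step 2: next(stream) yields 28 (consumed and discarded).
Step 3: next(stream) yields 12 (consumed and discarded).
Step 4: next(stream) yields 1, assigned to out.
Therefore out = 1.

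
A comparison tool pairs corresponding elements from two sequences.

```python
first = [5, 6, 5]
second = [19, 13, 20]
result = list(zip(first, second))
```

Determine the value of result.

Step 1: zip pairs elements at same index:
  Index 0: (5, 19)
  Index 1: (6, 13)
  Index 2: (5, 20)
Therefore result = [(5, 19), (6, 13), (5, 20)].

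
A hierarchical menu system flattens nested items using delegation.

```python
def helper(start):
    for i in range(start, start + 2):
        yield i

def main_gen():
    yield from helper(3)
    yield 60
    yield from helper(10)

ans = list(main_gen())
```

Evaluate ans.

Step 1: main_gen() delegates to helper(3):
  yield 3
  yield 4
Step 2: yield 60
Step 3: Delegates to helper(10):
  yield 10
  yield 11
Therefore ans = [3, 4, 60, 10, 11].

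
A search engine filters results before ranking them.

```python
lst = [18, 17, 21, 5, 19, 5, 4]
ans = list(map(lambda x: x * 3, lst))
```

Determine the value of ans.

Step 1: Apply lambda x: x * 3 to each element:
  18 -> 54
  17 -> 51
  21 -> 63
  5 -> 15
  19 -> 57
  5 -> 15
  4 -> 12
Therefore ans = [54, 51, 63, 15, 57, 15, 12].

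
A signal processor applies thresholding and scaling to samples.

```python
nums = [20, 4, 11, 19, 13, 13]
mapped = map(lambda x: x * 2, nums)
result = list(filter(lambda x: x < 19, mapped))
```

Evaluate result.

Step 1: Map x * 2:
  20 -> 40
  4 -> 8
  11 -> 22
  19 -> 38
  13 -> 26
  13 -> 26
Step 2: Filter for < 19:
  40: removed
  8: kept
  22: removed
  38: removed
  26: removed
  26: removed
Therefore result = [8].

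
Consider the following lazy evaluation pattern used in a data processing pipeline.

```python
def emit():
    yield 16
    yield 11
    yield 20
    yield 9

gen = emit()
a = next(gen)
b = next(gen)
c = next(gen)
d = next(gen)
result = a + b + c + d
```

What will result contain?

Step 1: Create generator and consume all values:
  a = next(gen) = 16
  b = next(gen) = 11
  c = next(gen) = 20
  d = next(gen) = 9
Step 2: result = 16 + 11 + 20 + 9 = 56.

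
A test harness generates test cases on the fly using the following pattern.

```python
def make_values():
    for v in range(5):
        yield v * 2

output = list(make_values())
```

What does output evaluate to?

Step 1: For each v in range(5), yield v * 2:
  v=0: yield 0 * 2 = 0
  v=1: yield 1 * 2 = 2
  v=2: yield 2 * 2 = 4
  v=3: yield 3 * 2 = 6
  v=4: yield 4 * 2 = 8
Therefore output = [0, 2, 4, 6, 8].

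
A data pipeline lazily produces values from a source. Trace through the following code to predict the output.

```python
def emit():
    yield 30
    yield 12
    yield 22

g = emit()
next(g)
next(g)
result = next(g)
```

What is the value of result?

Step 1: emit() creates a generator.
Step 2: next(g) yields 30 (consumed and discarded).
Step 3: next(g) yields 12 (consumed and discarded).
Step 4: next(g) yields 22, assigned to result.
Therefore result = 22.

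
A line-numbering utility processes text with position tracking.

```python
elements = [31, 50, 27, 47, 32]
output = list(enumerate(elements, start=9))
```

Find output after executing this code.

Step 1: enumerate with start=9:
  (9, 31)
  (10, 50)
  (11, 27)
  (12, 47)
  (13, 32)
Therefore output = [(9, 31), (10, 50), (11, 27), (12, 47), (13, 32)].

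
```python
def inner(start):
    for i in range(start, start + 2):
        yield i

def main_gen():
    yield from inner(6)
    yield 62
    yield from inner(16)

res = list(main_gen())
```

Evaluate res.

Step 1: main_gen() delegates to inner(6):
  yield 6
  yield 7
Step 2: yield 62
Step 3: Delegates to inner(16):
  yield 16
  yield 17
Therefore res = [6, 7, 62, 16, 17].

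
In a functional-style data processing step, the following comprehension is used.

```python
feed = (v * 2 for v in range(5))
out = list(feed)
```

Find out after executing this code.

Step 1: For each v in range(5), compute v*2:
  v=0: 0*2 = 0
  v=1: 1*2 = 2
  v=2: 2*2 = 4
  v=3: 3*2 = 6
  v=4: 4*2 = 8
Therefore out = [0, 2, 4, 6, 8].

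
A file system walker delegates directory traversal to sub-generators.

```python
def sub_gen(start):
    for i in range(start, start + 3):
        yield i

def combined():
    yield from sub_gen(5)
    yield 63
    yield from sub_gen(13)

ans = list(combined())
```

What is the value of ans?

Step 1: combined() delegates to sub_gen(5):
  yield 5
  yield 6
  yield 7
Step 2: yield 63
Step 3: Delegates to sub_gen(13):
  yield 13
  yield 14
  yield 15
Therefore ans = [5, 6, 7, 63, 13, 14, 15].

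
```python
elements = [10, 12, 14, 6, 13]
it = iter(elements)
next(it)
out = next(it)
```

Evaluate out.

Step 1: Create iterator over [10, 12, 14, 6, 13].
Step 2: next() consumes 10.
Step 3: next() returns 12.
Therefore out = 12.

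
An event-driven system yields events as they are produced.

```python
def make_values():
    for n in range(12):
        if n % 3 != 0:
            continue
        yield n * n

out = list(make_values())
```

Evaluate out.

Step 1: Only yield n**2 when n is divisible by 3:
  n=0: 0 % 3 == 0, yield 0**2 = 0
  n=3: 3 % 3 == 0, yield 3**2 = 9
  n=6: 6 % 3 == 0, yield 6**2 = 36
  n=9: 9 % 3 == 0, yield 9**2 = 81
Therefore out = [0, 9, 36, 81].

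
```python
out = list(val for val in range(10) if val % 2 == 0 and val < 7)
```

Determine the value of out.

Step 1: Filter range(10) where val % 2 == 0 and val < 7:
  val=0: both conditions met, included
  val=1: excluded (1 % 2 != 0)
  val=2: both conditions met, included
  val=3: excluded (3 % 2 != 0)
  val=4: both conditions met, included
  val=5: excluded (5 % 2 != 0)
  val=6: both conditions met, included
  val=7: excluded (7 % 2 != 0, 7 >= 7)
  val=8: excluded (8 >= 7)
  val=9: excluded (9 % 2 != 0, 9 >= 7)
Therefore out = [0, 2, 4, 6].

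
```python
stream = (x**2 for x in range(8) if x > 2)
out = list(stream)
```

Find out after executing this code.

Step 1: For range(8), keep x > 2, then square:
  x=0: 0 <= 2, excluded
  x=1: 1 <= 2, excluded
  x=2: 2 <= 2, excluded
  x=3: 3 > 2, yield 3**2 = 9
  x=4: 4 > 2, yield 4**2 = 16
  x=5: 5 > 2, yield 5**2 = 25
  x=6: 6 > 2, yield 6**2 = 36
  x=7: 7 > 2, yield 7**2 = 49
Therefore out = [9, 16, 25, 36, 49].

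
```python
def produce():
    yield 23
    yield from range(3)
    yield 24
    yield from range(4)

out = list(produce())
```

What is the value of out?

Step 1: Trace yields in order:
  yield 23
  yield 0
  yield 1
  yield 2
  yield 24
  yield 0
  yield 1
  yield 2
  yield 3
Therefore out = [23, 0, 1, 2, 24, 0, 1, 2, 3].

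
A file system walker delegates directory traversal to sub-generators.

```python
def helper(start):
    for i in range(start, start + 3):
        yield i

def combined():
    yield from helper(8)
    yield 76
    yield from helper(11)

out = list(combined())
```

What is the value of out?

Step 1: combined() delegates to helper(8):
  yield 8
  yield 9
  yield 10
Step 2: yield 76
Step 3: Delegates to helper(11):
  yield 11
  yield 12
  yield 13
Therefore out = [8, 9, 10, 76, 11, 12, 13].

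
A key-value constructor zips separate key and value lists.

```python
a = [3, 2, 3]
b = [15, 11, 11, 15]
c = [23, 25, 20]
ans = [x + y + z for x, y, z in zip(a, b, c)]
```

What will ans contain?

Step 1: zip three lists (truncates to shortest, len=3):
  3 + 15 + 23 = 41
  2 + 11 + 25 = 38
  3 + 11 + 20 = 34
Therefore ans = [41, 38, 34].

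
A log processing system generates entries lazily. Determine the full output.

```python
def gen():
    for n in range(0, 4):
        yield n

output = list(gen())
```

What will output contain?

Step 1: The generator yields each value from range(0, 4).
Step 2: list() consumes all yields: [0, 1, 2, 3].
Therefore output = [0, 1, 2, 3].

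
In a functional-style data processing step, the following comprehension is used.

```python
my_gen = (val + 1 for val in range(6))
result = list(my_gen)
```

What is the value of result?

Step 1: For each val in range(6), compute val+1:
  val=0: 0+1 = 1
  val=1: 1+1 = 2
  val=2: 2+1 = 3
  val=3: 3+1 = 4
  val=4: 4+1 = 5
  val=5: 5+1 = 6
Therefore result = [1, 2, 3, 4, 5, 6].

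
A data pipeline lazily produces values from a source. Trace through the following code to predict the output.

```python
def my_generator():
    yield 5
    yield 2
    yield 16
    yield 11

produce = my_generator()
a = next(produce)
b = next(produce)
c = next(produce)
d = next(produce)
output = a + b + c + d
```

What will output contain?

Step 1: Create generator and consume all values:
  a = next(produce) = 5
  b = next(produce) = 2
  c = next(produce) = 16
  d = next(produce) = 11
Step 2: output = 5 + 2 + 16 + 11 = 34.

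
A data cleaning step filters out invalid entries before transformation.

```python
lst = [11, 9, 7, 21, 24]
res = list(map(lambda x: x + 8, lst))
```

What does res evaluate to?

Step 1: Apply lambda x: x + 8 to each element:
  11 -> 19
  9 -> 17
  7 -> 15
  21 -> 29
  24 -> 32
Therefore res = [19, 17, 15, 29, 32].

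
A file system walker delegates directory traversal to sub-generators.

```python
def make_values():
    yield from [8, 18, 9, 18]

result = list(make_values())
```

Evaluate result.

Step 1: yield from delegates to the iterable, yielding each element.
Step 2: Collected values: [8, 18, 9, 18].
Therefore result = [8, 18, 9, 18].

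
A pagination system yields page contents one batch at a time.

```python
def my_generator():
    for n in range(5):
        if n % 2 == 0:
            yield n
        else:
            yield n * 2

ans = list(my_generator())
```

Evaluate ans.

Step 1: For each n in range(5), yield n if even, else n*2:
  n=0 (even): yield 0
  n=1 (odd): yield 1*2 = 2
  n=2 (even): yield 2
  n=3 (odd): yield 3*2 = 6
  n=4 (even): yield 4
Therefore ans = [0, 2, 2, 6, 4].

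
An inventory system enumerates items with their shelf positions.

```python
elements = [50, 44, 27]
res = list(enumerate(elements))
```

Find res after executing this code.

Step 1: enumerate pairs each element with its index:
  (0, 50)
  (1, 44)
  (2, 27)
Therefore res = [(0, 50), (1, 44), (2, 27)].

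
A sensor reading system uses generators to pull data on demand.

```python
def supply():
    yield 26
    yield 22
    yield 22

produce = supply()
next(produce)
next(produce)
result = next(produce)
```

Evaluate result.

Step 1: supply() creates a generator.
Step 2: next(produce) yields 26 (consumed and discarded).
Step 3: next(produce) yields 22 (consumed and discarded).
Step 4: next(produce) yields 22, assigned to result.
Therefore result = 22.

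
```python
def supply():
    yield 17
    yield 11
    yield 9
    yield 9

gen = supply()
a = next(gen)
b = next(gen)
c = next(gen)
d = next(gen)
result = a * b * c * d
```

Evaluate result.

Step 1: Create generator and consume all values:
  a = next(gen) = 17
  b = next(gen) = 11
  c = next(gen) = 9
  d = next(gen) = 9
Step 2: result = 17 * 11 * 9 * 9 = 15147.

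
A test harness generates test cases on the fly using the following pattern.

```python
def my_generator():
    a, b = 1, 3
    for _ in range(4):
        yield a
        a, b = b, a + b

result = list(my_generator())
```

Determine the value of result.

Step 1: Fibonacci-like sequence starting with a=1, b=3:
  Iteration 1: yield a=1, then a,b = 3,4
  Iteration 2: yield a=3, then a,b = 4,7
  Iteration 3: yield a=4, then a,b = 7,11
  Iteration 4: yield a=7, then a,b = 11,18
Therefore result = [1, 3, 4, 7].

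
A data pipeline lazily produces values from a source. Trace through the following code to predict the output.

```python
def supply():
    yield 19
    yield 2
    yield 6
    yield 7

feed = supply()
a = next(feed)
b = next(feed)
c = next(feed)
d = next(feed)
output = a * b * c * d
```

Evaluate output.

Step 1: Create generator and consume all values:
  a = next(feed) = 19
  b = next(feed) = 2
  c = next(feed) = 6
  d = next(feed) = 7
Step 2: output = 19 * 2 * 6 * 7 = 1596.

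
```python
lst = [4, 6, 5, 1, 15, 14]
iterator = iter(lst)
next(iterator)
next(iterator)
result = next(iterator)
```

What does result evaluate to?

Step 1: Create iterator over [4, 6, 5, 1, 15, 14].
Step 2: next() consumes 4.
Step 3: next() consumes 6.
Step 4: next() returns 5.
Therefore result = 5.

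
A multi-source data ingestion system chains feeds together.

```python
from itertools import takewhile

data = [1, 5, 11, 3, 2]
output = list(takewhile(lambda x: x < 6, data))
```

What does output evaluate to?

Step 1: takewhile stops at first element >= 6:
  1 < 6: take
  5 < 6: take
  11 >= 6: stop
Therefore output = [1, 5].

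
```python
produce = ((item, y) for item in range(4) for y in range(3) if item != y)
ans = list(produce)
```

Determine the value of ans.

Step 1: Nested generator over range(4) x range(3) where item != y:
  (0, 0): excluded (item == y)
  (0, 1): included
  (0, 2): included
  (1, 0): included
  (1, 1): excluded (item == y)
  (1, 2): included
  (2, 0): included
  (2, 1): included
  (2, 2): excluded (item == y)
  (3, 0): included
  (3, 1): included
  (3, 2): included
Therefore ans = [(0, 1), (0, 2), (1, 0), (1, 2), (2, 0), (2, 1), (3, 0), (3, 1), (3, 2)].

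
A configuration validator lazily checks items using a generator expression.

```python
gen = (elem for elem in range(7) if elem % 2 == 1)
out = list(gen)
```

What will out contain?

Step 1: Filter range(7) keeping only odd values:
  elem=0: even, excluded
  elem=1: odd, included
  elem=2: even, excluded
  elem=3: odd, included
  elem=4: even, excluded
  elem=5: odd, included
  elem=6: even, excluded
Therefore out = [1, 3, 5].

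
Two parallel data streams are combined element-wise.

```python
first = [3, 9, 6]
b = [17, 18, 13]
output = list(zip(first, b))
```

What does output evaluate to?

Step 1: zip pairs elements at same index:
  Index 0: (3, 17)
  Index 1: (9, 18)
  Index 2: (6, 13)
Therefore output = [(3, 17), (9, 18), (6, 13)].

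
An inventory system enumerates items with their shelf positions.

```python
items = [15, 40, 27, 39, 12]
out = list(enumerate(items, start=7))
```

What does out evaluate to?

Step 1: enumerate with start=7:
  (7, 15)
  (8, 40)
  (9, 27)
  (10, 39)
  (11, 12)
Therefore out = [(7, 15), (8, 40), (9, 27), (10, 39), (11, 12)].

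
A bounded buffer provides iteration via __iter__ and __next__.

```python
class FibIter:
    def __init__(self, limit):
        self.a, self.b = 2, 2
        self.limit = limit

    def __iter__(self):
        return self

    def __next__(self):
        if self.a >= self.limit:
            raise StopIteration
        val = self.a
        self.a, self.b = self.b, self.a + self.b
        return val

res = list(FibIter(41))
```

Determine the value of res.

Step 1: Fibonacci-like sequence (a=2, b=2) until >= 41:
  Yield 2, then a,b = 2,4
  Yield 2, then a,b = 4,6
  Yield 4, then a,b = 6,10
  Yield 6, then a,b = 10,16
  Yield 10, then a,b = 16,26
  Yield 16, then a,b = 26,42
  Yield 26, then a,b = 42,68
Step 2: 42 >= 41, stop.
Therefore res = [2, 2, 4, 6, 10, 16, 26].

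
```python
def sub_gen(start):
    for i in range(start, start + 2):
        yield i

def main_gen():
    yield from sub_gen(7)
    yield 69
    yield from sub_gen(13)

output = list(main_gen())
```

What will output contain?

Step 1: main_gen() delegates to sub_gen(7):
  yield 7
  yield 8
Step 2: yield 69
Step 3: Delegates to sub_gen(13):
  yield 13
  yield 14
Therefore output = [7, 8, 69, 13, 14].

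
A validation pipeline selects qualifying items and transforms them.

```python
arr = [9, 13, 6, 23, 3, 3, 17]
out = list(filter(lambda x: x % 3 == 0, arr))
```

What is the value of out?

Step 1: Filter elements divisible by 3:
  9 % 3 = 0: kept
  13 % 3 = 1: removed
  6 % 3 = 0: kept
  23 % 3 = 2: removed
  3 % 3 = 0: kept
  3 % 3 = 0: kept
  17 % 3 = 2: removed
Therefore out = [9, 6, 3, 3].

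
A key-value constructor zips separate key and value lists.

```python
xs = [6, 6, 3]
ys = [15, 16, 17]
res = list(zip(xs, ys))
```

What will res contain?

Step 1: zip pairs elements at same index:
  Index 0: (6, 15)
  Index 1: (6, 16)
  Index 2: (3, 17)
Therefore res = [(6, 15), (6, 16), (3, 17)].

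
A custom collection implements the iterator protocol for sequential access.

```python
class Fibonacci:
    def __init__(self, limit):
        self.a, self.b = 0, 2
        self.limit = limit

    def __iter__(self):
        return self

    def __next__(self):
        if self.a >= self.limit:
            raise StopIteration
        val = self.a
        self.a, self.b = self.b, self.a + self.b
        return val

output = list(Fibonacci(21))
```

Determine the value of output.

Step 1: Fibonacci-like sequence (a=0, b=2) until >= 21:
  Yield 0, then a,b = 2,2
  Yield 2, then a,b = 2,4
  Yield 2, then a,b = 4,6
  Yield 4, then a,b = 6,10
  Yield 6, then a,b = 10,16
  Yield 10, then a,b = 16,26
  Yield 16, then a,b = 26,42
Step 2: 26 >= 21, stop.
Therefore output = [0, 2, 2, 4, 6, 10, 16].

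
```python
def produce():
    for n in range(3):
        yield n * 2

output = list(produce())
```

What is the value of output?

Step 1: For each n in range(3), yield n * 2:
  n=0: yield 0 * 2 = 0
  n=1: yield 1 * 2 = 2
  n=2: yield 2 * 2 = 4
Therefore output = [0, 2, 4].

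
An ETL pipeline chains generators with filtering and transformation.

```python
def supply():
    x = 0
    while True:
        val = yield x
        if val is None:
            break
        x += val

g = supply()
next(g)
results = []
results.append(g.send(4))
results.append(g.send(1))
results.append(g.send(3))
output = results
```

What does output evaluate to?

Step 1: next(g) -> yield 0.
Step 2: send(4) -> x = 4, yield 4.
Step 3: send(1) -> x = 5, yield 5.
Step 4: send(3) -> x = 8, yield 8.
Therefore output = [4, 5, 8].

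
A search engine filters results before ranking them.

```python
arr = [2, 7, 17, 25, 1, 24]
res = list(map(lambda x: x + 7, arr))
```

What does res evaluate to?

Step 1: Apply lambda x: x + 7 to each element:
  2 -> 9
  7 -> 14
  17 -> 24
  25 -> 32
  1 -> 8
  24 -> 31
Therefore res = [9, 14, 24, 32, 8, 31].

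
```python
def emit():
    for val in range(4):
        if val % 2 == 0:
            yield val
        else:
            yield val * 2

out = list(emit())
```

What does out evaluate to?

Step 1: For each val in range(4), yield val if even, else val*2:
  val=0 (even): yield 0
  val=1 (odd): yield 1*2 = 2
  val=2 (even): yield 2
  val=3 (odd): yield 3*2 = 6
Therefore out = [0, 2, 2, 6].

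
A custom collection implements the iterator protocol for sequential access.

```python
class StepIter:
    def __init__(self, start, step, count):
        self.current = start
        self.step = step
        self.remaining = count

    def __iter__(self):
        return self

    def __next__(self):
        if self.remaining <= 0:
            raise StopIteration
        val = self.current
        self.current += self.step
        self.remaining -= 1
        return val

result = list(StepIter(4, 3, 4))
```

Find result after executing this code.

Step 1: StepIter starts at 4, increments by 3, for 4 steps:
  Yield 4, then current += 3
  Yield 7, then current += 3
  Yield 10, then current += 3
  Yield 13, then current += 3
Therefore result = [4, 7, 10, 13].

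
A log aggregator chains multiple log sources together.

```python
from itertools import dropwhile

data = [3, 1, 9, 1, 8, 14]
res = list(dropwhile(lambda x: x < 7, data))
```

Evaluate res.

Step 1: dropwhile drops elements while < 7:
  3 < 7: dropped
  1 < 7: dropped
  9: kept (dropping stopped)
Step 2: Remaining elements kept regardless of condition.
Therefore res = [9, 1, 8, 14].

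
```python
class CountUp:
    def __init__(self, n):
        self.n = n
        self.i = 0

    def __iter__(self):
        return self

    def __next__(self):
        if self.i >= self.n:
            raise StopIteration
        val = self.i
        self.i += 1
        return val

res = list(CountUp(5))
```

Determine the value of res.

Step 1: CountUp(5) creates an iterator counting 0 to 4.
Step 2: list() consumes all values: [0, 1, 2, 3, 4].
Therefore res = [0, 1, 2, 3, 4].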